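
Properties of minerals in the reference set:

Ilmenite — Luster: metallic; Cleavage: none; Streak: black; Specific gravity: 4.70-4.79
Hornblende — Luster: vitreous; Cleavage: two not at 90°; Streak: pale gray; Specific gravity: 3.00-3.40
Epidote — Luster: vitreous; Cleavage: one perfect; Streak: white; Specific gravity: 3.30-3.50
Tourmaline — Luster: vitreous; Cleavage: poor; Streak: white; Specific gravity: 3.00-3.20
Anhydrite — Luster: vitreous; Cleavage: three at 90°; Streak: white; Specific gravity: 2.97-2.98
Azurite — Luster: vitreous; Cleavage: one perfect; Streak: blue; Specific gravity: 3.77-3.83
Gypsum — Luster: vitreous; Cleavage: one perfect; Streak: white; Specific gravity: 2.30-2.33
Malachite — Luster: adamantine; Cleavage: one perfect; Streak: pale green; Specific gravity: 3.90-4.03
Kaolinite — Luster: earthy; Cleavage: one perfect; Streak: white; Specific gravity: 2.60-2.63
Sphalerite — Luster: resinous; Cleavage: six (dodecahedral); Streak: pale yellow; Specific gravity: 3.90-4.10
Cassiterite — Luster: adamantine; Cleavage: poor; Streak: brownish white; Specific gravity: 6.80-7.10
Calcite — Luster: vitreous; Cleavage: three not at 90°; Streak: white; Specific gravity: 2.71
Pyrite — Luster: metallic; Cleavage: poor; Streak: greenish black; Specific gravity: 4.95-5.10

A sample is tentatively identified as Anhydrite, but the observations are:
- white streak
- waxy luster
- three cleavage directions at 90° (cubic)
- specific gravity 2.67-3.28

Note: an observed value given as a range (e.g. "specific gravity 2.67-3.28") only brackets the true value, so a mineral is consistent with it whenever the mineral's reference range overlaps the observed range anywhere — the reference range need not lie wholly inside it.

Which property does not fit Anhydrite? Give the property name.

luster

White streak: Anhydrite has white streak — within range.
Waxy luster: Anhydrite has vitreous luster — inconsistent.
Three cleavage directions at 90° (cubic): Anhydrite has cleavage three at 90° — within range.
Specific gravity 2.67-3.28: Anhydrite has SG 2.97-2.98 — within range.
Everything matches except the luster.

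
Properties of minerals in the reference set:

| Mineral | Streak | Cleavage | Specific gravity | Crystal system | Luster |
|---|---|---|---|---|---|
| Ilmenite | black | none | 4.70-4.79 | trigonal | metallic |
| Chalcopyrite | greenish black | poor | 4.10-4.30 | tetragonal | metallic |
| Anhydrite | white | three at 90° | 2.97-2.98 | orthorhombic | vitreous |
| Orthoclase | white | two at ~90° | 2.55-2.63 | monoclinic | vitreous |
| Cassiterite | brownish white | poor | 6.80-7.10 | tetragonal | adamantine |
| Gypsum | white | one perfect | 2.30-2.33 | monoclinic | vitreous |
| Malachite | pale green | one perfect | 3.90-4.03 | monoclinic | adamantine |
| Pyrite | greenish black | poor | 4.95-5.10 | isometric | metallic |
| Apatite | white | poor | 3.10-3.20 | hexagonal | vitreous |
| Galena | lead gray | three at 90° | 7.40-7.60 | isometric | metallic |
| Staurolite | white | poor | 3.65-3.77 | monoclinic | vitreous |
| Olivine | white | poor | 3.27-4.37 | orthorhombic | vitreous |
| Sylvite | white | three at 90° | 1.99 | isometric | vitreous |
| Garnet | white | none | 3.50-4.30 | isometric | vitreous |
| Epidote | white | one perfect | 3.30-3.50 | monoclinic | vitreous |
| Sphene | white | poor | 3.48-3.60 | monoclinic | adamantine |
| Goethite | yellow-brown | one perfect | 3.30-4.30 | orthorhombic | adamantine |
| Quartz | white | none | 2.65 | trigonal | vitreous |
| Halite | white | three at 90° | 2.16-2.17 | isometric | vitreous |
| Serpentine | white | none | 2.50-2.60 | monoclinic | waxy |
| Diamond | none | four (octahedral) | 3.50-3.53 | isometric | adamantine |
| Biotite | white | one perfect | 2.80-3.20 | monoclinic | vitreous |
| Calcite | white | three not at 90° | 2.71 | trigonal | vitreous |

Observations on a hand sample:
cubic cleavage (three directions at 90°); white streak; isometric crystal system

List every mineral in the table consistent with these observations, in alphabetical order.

Halite, Sylvite

Cubic cleavage (three directions at 90°): only Anhydrite, Galena, Sylvite, Halite remain.
White streak is inconsistent with Galena.
Isometric crystal system excludes Anhydrite.
Remaining candidates: Halite, Sylvite.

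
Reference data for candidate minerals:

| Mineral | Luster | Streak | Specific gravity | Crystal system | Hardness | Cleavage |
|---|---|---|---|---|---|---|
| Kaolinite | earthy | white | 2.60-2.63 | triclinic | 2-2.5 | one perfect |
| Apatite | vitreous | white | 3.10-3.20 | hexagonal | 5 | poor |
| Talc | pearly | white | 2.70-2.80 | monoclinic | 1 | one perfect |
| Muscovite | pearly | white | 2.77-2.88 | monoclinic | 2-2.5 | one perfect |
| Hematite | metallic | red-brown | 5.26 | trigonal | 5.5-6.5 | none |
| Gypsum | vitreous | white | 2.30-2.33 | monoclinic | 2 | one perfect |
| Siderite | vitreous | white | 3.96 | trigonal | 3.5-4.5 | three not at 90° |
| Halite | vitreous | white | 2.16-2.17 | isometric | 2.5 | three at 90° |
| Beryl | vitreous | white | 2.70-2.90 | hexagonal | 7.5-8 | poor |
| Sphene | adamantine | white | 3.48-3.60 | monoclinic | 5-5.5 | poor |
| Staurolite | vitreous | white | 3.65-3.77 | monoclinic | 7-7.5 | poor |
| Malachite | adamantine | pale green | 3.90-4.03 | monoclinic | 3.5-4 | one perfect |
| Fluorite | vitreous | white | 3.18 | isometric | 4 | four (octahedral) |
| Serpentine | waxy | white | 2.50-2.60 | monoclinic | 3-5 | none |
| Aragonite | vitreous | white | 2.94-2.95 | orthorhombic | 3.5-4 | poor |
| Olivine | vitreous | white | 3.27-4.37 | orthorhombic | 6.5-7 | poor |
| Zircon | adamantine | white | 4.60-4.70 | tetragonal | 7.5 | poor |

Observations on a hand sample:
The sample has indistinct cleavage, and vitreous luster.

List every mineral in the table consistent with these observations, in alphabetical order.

Indistinct cleavage: leaves Apatite, Beryl, Sphene, Staurolite, Aragonite, Olivine, Zircon.
Vitreous luster rules out Sphene, Zircon.
Consistent with every observation: Apatite, Aragonite, Beryl, Olivine, Staurolite.

Apatite, Aragonite, Beryl, Olivine, Staurolite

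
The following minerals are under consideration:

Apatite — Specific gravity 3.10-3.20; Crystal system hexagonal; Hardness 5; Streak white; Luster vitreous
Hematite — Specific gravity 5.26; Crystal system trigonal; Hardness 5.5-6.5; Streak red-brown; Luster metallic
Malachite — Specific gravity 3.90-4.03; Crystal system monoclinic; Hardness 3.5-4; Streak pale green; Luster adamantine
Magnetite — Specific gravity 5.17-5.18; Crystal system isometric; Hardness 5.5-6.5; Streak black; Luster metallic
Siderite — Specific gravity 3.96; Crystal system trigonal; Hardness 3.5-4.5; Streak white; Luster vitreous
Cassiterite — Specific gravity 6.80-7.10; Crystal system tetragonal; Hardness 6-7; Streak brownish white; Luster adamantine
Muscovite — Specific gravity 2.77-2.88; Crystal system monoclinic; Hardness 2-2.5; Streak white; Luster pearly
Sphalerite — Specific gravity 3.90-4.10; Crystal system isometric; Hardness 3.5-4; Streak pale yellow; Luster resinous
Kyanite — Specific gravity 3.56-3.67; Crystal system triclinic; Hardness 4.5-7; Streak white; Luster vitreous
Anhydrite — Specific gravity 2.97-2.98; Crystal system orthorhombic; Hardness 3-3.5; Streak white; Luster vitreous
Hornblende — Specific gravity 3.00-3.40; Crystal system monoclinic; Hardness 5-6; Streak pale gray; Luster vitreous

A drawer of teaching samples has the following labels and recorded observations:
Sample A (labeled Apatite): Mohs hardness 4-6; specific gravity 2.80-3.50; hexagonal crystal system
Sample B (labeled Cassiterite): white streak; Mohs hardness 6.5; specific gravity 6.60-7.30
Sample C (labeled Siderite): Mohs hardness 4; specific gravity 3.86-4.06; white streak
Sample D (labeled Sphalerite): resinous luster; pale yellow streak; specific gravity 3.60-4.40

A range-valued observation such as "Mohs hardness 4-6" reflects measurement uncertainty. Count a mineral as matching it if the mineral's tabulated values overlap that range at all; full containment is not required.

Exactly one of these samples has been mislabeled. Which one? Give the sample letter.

B

Sample A: all recorded properties match Apatite.
Sample B: Cassiterite has brownish white streak, but the record shows white streak — this label is wrong.
Sample C: all recorded properties match Siderite.
Sample D: all recorded properties match Sphalerite.
The mislabeled specimen is B.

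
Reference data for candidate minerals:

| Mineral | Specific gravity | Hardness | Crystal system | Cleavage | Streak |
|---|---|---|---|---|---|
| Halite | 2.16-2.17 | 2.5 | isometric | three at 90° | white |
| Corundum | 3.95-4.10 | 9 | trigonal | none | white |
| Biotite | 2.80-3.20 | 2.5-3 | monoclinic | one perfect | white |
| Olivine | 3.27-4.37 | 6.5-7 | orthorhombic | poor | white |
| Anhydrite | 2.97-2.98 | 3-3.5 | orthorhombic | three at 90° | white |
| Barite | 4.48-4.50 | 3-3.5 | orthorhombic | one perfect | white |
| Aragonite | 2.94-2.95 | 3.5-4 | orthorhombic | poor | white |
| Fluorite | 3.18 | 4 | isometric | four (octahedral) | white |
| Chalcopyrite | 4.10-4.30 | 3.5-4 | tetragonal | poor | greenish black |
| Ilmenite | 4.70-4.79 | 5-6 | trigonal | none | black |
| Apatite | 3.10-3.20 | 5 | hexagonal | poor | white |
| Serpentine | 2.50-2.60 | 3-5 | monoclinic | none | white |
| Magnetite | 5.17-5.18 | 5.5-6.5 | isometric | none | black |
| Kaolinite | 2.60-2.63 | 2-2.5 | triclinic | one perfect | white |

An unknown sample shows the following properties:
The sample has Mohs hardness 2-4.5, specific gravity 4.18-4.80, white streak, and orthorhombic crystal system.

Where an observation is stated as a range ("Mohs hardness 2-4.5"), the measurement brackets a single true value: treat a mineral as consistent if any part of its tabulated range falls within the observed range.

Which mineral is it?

Barite

Mohs hardness 2-4.5 is inconsistent with Corundum, Olivine, Ilmenite, Apatite, Magnetite.
Specific gravity 4.18-4.80 — leaves Barite, Chalcopyrite.
White streak eliminates Chalcopyrite.
Orthorhombic crystal system — consistent with all remaining minerals.
The only mineral consistent with every observation is Barite.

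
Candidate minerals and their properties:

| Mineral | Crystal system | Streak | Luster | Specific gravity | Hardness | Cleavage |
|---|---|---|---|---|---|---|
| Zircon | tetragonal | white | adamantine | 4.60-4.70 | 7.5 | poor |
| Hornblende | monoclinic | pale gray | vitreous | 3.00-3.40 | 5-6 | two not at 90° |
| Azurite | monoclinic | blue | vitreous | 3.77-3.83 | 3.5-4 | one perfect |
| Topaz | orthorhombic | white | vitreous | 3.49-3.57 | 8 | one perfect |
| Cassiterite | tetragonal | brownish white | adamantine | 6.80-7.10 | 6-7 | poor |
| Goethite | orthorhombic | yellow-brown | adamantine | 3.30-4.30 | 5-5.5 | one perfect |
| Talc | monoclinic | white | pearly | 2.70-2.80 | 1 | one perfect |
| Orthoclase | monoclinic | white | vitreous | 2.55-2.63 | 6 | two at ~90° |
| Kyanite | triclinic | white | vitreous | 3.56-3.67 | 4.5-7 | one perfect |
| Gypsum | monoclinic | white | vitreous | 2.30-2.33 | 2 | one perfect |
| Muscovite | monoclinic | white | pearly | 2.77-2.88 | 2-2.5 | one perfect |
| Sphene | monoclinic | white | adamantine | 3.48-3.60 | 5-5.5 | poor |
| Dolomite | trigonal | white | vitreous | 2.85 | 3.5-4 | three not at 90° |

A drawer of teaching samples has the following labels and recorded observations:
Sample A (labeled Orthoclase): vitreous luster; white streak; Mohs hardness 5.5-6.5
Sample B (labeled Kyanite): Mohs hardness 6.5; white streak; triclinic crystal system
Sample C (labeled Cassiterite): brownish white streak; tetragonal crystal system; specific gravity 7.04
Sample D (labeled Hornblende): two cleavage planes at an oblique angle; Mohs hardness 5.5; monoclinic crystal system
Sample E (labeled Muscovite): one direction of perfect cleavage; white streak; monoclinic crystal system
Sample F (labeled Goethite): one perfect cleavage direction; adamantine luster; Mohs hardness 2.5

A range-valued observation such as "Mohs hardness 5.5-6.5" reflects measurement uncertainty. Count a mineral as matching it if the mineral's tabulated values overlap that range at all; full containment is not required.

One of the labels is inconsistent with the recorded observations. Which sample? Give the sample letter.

F

Sample A: observations are consistent with Orthoclase.
Sample B: observations are consistent with Kyanite.
Sample C: observations are consistent with Cassiterite.
Sample D: observations are consistent with Hornblende.
Sample E: observations are consistent with Muscovite.
Sample F: Goethite has hardness 5-5.5, but the record shows Mohs hardness 2.5 — this label is wrong.
The mislabeled specimen is F.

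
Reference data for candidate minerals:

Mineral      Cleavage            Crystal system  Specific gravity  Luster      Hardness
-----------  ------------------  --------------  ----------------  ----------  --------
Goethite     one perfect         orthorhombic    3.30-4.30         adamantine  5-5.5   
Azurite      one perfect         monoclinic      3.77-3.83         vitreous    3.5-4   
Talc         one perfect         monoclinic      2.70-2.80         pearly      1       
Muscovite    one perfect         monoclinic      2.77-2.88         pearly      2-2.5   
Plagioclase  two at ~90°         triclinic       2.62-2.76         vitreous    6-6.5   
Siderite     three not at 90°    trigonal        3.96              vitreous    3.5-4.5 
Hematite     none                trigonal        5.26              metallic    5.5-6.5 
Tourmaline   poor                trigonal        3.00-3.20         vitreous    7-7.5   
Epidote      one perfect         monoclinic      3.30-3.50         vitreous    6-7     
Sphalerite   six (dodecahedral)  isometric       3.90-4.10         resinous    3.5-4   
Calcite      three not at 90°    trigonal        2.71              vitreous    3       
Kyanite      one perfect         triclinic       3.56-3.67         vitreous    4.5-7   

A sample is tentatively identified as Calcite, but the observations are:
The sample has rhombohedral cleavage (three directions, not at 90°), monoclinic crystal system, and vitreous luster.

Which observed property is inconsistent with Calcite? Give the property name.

crystal system

Rhombohedral cleavage (three directions, not at 90°): Calcite has cleavage three not at 90° — consistent.
Monoclinic crystal system: Calcite has trigonal system — outside the reference range.
Vitreous luster: Calcite has vitreous luster — consistent.
The crystal system is the one property that does not fit.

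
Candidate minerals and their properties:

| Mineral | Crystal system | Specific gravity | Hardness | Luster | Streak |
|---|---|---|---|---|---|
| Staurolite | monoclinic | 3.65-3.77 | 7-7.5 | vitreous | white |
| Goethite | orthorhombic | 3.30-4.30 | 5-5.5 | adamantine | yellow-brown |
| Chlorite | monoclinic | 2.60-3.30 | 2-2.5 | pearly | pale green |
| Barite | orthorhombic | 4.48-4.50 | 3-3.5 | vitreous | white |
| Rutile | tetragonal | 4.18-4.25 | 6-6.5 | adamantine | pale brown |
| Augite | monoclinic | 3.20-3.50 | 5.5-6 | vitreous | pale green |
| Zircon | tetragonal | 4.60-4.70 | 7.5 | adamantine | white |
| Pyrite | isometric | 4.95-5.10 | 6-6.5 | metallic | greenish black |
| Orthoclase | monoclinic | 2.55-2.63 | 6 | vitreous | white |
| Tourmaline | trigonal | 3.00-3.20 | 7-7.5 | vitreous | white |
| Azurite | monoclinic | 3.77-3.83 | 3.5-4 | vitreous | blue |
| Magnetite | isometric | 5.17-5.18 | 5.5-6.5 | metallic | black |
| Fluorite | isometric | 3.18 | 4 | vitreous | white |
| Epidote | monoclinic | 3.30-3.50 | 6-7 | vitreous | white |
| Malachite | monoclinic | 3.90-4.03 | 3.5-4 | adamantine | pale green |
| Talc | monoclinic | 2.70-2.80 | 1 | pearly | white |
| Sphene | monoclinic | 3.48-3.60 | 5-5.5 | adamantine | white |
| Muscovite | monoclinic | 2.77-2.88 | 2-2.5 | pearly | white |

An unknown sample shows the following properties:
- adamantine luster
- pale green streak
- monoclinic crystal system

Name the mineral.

Malachite

Adamantine luster: Goethite, Rutile, Zircon, Malachite, Sphene remain.
Pale green streak: narrows the field to Malachite.
Monoclinic crystal system: every remaining candidate is consistent.
Only Malachite satisfies all observations.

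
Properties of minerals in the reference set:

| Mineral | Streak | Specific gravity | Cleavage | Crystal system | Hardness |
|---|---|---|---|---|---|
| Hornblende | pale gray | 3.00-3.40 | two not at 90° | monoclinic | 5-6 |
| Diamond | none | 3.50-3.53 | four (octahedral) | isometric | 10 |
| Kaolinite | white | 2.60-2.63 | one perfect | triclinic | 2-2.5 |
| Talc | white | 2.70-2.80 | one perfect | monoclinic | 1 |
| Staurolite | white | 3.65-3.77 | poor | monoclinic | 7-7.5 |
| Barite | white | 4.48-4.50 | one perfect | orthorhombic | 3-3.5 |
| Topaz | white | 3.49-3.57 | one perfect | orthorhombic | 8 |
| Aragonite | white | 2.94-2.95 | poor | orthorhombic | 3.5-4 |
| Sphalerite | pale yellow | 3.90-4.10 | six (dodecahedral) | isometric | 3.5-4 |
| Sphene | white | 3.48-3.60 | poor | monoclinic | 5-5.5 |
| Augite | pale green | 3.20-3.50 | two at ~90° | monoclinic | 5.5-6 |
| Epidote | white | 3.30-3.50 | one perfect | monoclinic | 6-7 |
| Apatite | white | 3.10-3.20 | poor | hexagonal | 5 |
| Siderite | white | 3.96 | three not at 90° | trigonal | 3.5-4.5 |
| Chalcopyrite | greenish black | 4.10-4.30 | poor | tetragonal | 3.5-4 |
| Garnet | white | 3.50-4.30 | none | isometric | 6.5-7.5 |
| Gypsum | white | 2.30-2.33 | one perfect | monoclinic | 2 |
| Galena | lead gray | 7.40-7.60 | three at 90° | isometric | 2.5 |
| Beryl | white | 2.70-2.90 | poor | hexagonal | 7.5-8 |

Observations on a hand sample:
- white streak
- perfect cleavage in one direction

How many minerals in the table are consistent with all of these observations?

White streak rules out Hornblende, Diamond, Sphalerite, Augite, Chalcopyrite, Galena.
Perfect cleavage in one direction — Kaolinite, Talc, Barite, Topaz, Epidote, Gypsum remain.
Remaining candidates: Barite, Epidote, Gypsum, Kaolinite, Talc, Topaz.
That is 6 minerals.

6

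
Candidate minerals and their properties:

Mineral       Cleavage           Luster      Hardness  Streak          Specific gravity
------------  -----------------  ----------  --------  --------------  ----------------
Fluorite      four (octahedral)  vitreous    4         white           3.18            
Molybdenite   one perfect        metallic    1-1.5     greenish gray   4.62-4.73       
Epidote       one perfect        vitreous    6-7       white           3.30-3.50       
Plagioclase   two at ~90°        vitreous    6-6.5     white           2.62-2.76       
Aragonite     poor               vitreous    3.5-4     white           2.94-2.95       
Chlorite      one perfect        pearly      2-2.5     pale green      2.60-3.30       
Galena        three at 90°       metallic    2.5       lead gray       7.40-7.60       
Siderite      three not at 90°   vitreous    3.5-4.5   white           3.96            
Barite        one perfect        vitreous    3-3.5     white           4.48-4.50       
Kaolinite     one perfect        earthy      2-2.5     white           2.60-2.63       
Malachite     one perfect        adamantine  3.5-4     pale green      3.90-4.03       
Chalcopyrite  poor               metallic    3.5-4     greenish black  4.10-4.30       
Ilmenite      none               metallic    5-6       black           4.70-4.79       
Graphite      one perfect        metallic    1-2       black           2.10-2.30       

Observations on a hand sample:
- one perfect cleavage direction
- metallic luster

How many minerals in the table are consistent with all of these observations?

2

One perfect cleavage direction: leaves Molybdenite, Epidote, Chlorite, Barite, Kaolinite, Malachite, Graphite.
Metallic luster: only Molybdenite, Graphite remain.
Consistent with every observation: Graphite, Molybdenite.
That is 2 minerals.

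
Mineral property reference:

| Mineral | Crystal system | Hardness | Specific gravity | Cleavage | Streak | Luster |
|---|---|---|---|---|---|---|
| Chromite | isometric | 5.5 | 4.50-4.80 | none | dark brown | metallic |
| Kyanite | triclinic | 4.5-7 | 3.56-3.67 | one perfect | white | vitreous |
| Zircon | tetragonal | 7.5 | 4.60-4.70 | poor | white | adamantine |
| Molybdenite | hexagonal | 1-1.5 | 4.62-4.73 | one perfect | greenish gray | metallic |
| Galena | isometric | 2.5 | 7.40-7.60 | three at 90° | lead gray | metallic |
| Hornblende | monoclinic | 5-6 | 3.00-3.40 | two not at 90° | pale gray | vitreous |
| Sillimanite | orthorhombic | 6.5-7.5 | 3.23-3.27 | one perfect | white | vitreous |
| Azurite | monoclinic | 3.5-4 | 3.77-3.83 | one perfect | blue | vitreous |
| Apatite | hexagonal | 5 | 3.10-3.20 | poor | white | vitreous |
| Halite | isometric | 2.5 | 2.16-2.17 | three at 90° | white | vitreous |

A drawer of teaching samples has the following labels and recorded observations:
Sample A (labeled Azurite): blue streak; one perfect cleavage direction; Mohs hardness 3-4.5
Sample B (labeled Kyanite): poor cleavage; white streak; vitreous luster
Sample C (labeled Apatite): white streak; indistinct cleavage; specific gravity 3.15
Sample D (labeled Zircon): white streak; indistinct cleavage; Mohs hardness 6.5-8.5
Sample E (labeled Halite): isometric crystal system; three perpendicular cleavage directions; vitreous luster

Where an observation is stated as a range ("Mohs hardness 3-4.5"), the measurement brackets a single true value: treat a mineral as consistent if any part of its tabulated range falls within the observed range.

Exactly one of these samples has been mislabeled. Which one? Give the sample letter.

Sample A: every observation is compatible with the reference values for Azurite.
Sample B: poor cleavage is outside the reference for Kyanite (cleavage one perfect) — mislabeled.
Sample C: every observation is compatible with the reference values for Apatite.
Sample D: every observation is compatible with the reference values for Zircon.
Sample E: every observation is compatible with the reference values for Halite.
Only sample B is inconsistent with its label.

B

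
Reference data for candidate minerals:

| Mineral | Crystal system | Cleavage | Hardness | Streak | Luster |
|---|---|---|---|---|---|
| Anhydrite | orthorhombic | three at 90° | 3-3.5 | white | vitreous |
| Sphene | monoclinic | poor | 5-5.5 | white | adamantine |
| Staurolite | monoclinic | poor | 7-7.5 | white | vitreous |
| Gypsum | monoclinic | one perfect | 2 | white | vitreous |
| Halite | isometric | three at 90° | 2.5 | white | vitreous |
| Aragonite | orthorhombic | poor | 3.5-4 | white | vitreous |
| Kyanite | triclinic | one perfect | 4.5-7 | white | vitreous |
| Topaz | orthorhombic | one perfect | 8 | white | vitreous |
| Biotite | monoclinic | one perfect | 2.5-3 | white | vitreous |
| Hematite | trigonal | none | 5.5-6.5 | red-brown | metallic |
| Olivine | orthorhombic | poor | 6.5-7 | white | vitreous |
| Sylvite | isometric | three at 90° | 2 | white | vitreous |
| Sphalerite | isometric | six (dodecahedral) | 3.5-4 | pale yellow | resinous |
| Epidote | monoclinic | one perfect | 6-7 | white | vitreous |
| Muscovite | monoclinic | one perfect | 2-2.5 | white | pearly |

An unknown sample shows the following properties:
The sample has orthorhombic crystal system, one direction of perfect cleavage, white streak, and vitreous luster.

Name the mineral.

Orthorhombic crystal system — narrows the field to Anhydrite, Aragonite, Topaz, Olivine.
One direction of perfect cleavage — leaves Topaz.
White streak — all remaining candidates fit.
Vitreous luster — all remaining candidates fit.
Topaz is the sole remaining match.

Topaz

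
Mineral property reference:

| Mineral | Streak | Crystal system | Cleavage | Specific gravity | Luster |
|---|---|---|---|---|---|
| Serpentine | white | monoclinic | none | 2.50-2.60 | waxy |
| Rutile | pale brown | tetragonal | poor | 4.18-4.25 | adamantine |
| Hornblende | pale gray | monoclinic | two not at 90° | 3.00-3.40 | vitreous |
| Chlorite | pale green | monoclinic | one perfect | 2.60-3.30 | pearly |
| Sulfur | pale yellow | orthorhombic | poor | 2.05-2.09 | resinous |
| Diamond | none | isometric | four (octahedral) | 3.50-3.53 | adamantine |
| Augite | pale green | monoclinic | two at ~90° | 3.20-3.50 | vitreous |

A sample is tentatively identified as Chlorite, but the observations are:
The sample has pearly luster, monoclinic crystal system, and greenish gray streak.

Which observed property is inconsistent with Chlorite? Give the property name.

streak

Pearly luster: Chlorite has pearly luster — consistent.
Monoclinic crystal system: Chlorite has monoclinic system — consistent.
Greenish gray streak: Chlorite has pale green streak — does not match.
Everything matches except the streak.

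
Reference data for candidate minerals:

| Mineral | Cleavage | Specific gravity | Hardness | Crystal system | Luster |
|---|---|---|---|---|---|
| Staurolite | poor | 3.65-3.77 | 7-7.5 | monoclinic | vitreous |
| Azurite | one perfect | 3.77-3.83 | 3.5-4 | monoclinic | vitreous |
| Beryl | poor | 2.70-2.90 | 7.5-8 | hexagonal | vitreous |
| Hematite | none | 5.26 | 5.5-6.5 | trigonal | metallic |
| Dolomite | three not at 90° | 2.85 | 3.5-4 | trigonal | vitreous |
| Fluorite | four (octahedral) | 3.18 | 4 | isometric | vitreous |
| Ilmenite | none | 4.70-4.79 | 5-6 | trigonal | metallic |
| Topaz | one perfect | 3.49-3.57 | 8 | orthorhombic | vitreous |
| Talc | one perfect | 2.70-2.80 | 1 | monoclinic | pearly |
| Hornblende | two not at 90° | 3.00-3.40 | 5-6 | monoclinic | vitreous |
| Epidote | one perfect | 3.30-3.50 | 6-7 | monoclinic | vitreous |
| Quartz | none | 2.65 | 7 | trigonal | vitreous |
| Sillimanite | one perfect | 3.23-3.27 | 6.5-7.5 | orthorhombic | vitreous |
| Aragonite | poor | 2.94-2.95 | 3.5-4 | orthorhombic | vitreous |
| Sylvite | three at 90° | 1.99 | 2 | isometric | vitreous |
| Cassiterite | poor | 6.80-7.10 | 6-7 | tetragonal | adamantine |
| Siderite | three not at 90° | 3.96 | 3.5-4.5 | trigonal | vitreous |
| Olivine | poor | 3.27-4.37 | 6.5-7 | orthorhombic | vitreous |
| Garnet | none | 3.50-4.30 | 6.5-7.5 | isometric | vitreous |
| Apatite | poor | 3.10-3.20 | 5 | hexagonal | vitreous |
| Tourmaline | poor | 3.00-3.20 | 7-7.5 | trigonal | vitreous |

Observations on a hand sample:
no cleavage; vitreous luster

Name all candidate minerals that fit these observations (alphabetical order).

No cleavage — only Hematite, Ilmenite, Quartz, Garnet remain.
Vitreous luster excludes Hematite, Ilmenite.
Remaining candidates: Garnet, Quartz.

Garnet, Quartz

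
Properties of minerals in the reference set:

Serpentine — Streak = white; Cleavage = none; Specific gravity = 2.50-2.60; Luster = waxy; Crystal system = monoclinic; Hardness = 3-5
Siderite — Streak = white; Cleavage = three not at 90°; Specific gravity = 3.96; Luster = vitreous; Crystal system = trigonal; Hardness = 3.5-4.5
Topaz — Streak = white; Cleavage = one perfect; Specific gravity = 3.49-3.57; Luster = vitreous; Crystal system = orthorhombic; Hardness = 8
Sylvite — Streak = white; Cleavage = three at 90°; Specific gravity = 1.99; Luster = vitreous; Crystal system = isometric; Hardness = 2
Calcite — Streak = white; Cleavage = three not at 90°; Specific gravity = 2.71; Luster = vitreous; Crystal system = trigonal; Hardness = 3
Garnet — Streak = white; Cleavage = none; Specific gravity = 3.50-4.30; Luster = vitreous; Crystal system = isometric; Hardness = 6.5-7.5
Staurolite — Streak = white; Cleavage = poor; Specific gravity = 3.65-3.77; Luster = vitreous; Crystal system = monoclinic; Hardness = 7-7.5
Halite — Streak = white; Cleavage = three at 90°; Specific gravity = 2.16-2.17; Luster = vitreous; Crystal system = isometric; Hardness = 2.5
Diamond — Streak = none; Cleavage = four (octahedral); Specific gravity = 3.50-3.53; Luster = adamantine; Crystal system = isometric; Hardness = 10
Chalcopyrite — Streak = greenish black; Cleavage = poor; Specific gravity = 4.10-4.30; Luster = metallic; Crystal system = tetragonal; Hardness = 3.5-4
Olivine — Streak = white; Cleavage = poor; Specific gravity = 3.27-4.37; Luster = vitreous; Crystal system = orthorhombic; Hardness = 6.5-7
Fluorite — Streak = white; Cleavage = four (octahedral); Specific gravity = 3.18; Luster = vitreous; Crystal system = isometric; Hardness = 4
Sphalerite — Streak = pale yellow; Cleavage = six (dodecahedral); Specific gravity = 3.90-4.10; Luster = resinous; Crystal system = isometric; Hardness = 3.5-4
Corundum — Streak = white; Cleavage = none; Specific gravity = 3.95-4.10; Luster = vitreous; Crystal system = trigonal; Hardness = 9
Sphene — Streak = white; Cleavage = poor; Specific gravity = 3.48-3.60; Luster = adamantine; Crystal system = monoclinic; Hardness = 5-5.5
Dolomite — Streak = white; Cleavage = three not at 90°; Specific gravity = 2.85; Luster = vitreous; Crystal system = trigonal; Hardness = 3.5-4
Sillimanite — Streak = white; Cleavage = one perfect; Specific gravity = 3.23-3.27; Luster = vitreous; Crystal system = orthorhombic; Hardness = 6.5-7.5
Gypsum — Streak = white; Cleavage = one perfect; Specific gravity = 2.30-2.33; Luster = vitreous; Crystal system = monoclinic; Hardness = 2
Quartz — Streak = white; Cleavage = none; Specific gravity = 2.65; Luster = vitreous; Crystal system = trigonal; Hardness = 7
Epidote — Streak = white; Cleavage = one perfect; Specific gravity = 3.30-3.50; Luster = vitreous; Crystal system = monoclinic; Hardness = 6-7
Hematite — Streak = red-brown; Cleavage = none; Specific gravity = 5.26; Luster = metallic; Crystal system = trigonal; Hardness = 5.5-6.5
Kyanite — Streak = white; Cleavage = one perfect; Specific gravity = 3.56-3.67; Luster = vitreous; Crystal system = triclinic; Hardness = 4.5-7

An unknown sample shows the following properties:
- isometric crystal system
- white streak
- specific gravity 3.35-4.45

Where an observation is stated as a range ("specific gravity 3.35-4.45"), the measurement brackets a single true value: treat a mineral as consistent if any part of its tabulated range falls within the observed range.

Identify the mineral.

Isometric crystal system — only Sylvite, Garnet, Halite, Diamond, Fluorite, Sphalerite remain.
White streak excludes Diamond, Sphalerite.
Specific gravity 3.35-4.45 — leaves Garnet.
Only Garnet satisfies all observations.

Garnet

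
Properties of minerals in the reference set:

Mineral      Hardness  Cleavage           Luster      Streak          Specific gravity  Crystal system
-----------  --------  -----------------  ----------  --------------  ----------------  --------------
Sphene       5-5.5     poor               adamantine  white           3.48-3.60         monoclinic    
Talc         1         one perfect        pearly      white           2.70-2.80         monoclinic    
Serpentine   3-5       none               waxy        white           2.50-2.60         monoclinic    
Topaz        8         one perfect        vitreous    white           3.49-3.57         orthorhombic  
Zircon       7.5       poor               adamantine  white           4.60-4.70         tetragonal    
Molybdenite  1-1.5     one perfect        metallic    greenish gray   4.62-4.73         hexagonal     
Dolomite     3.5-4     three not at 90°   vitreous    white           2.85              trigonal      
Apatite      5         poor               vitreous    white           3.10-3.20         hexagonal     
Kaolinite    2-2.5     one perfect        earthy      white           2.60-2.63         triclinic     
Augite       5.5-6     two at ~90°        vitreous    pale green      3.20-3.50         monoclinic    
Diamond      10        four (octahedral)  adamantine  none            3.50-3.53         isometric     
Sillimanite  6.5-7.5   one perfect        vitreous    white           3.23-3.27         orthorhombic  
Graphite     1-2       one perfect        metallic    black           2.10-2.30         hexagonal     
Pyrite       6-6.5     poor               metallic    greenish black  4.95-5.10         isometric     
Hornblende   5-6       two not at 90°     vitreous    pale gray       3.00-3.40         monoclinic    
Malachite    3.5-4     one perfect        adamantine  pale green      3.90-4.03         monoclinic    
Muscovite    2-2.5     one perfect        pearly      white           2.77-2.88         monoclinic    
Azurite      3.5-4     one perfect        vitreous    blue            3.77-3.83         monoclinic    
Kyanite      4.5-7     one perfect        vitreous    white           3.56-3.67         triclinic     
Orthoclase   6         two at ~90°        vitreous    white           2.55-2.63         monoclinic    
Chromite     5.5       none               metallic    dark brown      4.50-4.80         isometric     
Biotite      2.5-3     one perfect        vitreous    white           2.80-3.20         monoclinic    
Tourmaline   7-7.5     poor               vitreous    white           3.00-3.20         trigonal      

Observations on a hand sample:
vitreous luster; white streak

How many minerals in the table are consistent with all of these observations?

Vitreous luster — narrows the field to Topaz, Dolomite, Apatite, Augite, Sillimanite, Hornblende, Azurite, Kyanite, Orthoclase, Biotite, Tourmaline.
White streak eliminates Augite, Hornblende, Azurite.
The minerals that satisfy all observations are Apatite, Biotite, Dolomite, Kyanite, Orthoclase, Sillimanite, Topaz, Tourmaline.
That is 8 minerals.

8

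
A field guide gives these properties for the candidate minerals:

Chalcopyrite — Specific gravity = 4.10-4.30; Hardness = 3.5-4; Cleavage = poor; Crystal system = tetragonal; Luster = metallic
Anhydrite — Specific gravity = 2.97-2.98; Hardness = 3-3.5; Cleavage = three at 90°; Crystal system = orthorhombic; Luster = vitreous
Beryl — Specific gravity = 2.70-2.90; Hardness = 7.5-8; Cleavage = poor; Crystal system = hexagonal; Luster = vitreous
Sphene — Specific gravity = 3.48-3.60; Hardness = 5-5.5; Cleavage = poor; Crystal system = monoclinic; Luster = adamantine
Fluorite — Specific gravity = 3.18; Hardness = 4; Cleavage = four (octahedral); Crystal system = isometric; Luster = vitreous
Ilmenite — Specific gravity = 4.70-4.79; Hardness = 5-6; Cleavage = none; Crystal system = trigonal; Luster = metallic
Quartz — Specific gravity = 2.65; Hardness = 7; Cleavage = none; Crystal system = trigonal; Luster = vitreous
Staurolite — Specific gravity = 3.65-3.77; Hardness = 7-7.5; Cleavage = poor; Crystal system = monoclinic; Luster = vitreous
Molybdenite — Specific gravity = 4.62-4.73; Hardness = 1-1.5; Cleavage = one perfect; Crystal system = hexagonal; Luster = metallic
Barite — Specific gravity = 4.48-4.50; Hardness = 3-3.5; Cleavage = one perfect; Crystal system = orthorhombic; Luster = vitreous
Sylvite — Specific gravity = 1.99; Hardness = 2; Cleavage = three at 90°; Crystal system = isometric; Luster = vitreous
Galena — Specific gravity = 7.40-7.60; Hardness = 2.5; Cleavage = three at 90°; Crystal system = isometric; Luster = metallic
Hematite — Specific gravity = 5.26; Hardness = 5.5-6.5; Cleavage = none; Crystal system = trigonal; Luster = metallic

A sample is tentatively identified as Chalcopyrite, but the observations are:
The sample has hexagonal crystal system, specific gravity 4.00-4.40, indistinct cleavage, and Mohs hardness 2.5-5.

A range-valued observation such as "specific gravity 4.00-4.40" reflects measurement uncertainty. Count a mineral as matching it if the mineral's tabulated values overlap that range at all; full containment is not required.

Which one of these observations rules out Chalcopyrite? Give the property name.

Hexagonal crystal system: Chalcopyrite has tetragonal system — inconsistent.
Specific gravity 4.00-4.40: Chalcopyrite has SG 4.10-4.30 — consistent.
Indistinct cleavage: Chalcopyrite has cleavage poor — consistent.
Mohs hardness 2.5-5: Chalcopyrite has hardness 3.5-4 — consistent.
Everything matches except the crystal system.

crystal system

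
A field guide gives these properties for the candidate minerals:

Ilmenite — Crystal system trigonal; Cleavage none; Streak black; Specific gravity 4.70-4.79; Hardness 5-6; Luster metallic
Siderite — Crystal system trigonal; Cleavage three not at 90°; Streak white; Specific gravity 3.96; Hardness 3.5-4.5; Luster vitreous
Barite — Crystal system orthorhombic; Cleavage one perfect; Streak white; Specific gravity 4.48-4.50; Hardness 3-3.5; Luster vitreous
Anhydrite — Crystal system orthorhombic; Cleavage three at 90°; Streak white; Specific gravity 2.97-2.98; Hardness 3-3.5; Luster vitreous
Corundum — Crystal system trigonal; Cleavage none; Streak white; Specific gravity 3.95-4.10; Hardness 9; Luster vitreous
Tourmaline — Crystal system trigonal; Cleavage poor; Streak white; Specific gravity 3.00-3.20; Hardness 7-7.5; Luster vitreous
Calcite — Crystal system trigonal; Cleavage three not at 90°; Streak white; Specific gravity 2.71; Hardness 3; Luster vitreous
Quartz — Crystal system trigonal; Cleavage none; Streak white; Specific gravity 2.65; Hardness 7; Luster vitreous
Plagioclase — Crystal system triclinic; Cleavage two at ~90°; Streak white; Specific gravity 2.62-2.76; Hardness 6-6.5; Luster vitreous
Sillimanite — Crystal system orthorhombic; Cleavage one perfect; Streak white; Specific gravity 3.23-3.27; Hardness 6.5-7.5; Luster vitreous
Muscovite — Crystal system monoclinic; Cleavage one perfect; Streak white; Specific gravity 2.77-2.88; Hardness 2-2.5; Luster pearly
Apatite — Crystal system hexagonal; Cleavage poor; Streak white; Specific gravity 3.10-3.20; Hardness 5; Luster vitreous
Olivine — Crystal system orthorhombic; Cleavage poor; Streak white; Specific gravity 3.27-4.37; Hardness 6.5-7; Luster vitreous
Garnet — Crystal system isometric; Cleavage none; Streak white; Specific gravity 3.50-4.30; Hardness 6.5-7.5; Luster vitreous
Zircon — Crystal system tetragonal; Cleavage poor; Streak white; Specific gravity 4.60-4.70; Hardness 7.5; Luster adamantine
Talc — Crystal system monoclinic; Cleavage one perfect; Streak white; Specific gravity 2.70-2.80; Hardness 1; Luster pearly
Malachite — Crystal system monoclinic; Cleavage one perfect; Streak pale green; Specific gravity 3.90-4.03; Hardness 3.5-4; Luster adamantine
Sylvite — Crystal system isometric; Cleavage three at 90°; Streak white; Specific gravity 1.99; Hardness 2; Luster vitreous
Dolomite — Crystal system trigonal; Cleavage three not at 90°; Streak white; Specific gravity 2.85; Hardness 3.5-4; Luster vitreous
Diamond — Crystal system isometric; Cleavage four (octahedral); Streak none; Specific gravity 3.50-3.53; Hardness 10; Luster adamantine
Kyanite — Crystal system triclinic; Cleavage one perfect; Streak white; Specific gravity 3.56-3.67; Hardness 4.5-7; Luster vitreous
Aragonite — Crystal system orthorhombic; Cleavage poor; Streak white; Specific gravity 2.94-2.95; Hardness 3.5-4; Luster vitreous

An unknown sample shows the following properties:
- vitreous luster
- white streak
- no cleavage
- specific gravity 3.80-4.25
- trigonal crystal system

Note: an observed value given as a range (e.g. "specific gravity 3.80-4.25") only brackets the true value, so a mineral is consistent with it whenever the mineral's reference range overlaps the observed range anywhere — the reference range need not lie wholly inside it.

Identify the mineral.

Corundum

Vitreous luster excludes Ilmenite, Muscovite, Zircon, Talc, Malachite, Diamond.
White streak: no further eliminations.
No cleavage: narrows the field to Corundum, Quartz, Garnet.
Specific gravity 3.80-4.25 is inconsistent with Quartz.
Trigonal crystal system is inconsistent with Garnet.
Corundum is the sole remaining match.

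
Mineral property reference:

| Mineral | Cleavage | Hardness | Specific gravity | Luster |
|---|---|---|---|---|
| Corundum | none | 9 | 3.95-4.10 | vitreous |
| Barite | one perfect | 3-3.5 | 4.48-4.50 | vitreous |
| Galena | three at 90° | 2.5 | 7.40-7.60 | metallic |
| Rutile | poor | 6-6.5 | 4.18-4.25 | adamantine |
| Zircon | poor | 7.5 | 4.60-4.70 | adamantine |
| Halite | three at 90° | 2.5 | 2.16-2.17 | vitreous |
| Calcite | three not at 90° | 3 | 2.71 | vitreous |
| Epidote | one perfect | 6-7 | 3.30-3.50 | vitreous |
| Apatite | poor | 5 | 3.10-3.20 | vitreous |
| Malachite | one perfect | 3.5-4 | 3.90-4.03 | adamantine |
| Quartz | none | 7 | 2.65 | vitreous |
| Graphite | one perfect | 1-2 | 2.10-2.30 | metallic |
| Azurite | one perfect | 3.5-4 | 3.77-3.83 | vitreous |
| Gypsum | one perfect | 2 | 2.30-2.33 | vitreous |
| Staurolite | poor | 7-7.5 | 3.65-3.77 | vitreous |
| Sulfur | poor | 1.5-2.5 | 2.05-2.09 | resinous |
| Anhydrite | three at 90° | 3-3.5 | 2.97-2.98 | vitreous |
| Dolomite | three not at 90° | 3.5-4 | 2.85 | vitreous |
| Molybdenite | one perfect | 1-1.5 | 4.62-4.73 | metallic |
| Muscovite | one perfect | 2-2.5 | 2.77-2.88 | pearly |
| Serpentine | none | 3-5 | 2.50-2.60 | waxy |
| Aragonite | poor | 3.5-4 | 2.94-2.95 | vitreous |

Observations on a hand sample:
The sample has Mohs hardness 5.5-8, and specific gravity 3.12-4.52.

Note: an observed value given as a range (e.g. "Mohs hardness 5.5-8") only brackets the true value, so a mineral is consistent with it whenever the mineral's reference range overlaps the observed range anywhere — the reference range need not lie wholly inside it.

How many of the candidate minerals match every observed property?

3

Mohs hardness 5.5-8 — Rutile, Zircon, Epidote, Quartz, Staurolite remain.
Specific gravity 3.12-4.52 excludes Zircon, Quartz.
Consistent with every observation: Epidote, Rutile, Staurolite.
That is 3 minerals.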